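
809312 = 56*14452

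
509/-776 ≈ -0.656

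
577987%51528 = 11179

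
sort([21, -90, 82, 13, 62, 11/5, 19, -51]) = [-90, -51, 11/5, 13, 19, 21, 62, 82]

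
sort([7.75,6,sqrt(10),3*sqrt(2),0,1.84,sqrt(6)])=[0,1.84,sqrt(6),sqrt(10),3*sqrt(2),6,7.75]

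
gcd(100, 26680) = 20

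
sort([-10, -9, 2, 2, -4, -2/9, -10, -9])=[-10, -10, -9, -9, -4, -2/9, 2, 2]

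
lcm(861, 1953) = 80073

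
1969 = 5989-4020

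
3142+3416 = 6558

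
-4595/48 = -95 - 35/48 ≈ -95.73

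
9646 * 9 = 86814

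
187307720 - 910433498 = -723125778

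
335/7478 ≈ 0.0448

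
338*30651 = 10360038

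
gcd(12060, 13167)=9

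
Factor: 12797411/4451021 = 11^1*73^1*439^(-1)*10139^(-1)*15937^1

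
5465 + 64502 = 69967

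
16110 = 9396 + 6714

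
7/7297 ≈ 0.000959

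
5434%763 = 93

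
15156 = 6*2526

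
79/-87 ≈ -0.908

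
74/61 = 1+13/61 ≈ 1.21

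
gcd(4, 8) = 4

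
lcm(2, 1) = 2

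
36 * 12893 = 464148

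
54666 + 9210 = 63876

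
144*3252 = 468288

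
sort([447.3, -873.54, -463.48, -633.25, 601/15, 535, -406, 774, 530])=[-873.54, -633.25, -463.48, -406, 601/15, 447.3, 530, 535, 774]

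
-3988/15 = -265 - 13/15 ≈ -265.87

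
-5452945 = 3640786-9093731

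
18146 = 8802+9344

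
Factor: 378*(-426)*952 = -1*2^5*3^4*7^2*17^1*71^1 = -153298656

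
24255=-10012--34267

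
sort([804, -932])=[-932, 804]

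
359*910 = 326690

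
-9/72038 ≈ -0.000125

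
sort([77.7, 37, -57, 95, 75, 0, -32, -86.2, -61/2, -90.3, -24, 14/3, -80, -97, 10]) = [-97, -90.3, -86.2, -80, -57, -32, -61/2, -24, 0, 14/3, 10, 37, 75, 77.7, 95]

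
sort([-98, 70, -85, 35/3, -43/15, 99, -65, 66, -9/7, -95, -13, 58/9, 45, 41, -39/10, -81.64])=[-98, -95, -85, -81.64, -65, -13, -39/10, -43/15, -9/7, 58/9, 35/3, 41, 45, 66, 70, 99]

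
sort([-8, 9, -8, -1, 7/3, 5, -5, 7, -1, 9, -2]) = [-8, -8, -5, -2, -1, -1, 7/3, 5, 7, 9, 9]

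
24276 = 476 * 51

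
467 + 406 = 873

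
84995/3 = 28331 + 2/3 ≈ 28331.67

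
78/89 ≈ 0.876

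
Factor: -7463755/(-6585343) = 5^1 * 13^1 * 19^(-1) * 571^(-1) * 607^(-1) * 114827^1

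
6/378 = 1/63 ≈ 0.0159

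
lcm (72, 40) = 360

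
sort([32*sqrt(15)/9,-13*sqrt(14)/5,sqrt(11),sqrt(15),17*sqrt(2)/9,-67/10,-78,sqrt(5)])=[-78,-13*sqrt(14)/5,-67/10,sqrt(5),17*sqrt(2)/9,sqrt(11),sqrt(15),32*sqrt(15)/9]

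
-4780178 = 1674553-6454731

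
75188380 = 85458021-10269641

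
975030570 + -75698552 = 899332018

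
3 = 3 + 0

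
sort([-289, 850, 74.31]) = [-289, 74.31, 850]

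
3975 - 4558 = -583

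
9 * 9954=89586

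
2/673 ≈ 0.00297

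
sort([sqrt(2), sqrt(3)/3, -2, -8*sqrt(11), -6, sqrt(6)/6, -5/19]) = [-8*sqrt(11), -6, -2, -5/19, sqrt(6)/6, sqrt(3)/3, sqrt(2)]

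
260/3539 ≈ 0.0735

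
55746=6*9291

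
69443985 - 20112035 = 49331950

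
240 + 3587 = 3827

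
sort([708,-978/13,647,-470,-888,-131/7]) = [-888,-470,-978/13,-131/7,647,708]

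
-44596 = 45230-89826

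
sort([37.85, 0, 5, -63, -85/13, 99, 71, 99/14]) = [-63, -85/13, 0, 5, 99/14, 37.85, 71, 99]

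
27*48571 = 1311417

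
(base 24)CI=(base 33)99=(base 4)10302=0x132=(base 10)306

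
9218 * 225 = 2074050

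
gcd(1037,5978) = 61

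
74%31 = 12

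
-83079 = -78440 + -4639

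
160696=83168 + 77528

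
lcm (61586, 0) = 0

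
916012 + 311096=1227108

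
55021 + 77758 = 132779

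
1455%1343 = 112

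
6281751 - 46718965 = -40437214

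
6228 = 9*692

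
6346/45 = 141+1/45 ≈ 141.02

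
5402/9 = 600 + 2/9 ≈ 600.22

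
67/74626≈0.000898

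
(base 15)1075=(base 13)1781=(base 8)6635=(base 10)3485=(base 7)13106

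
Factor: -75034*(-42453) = 2^1*3^2*53^1*89^1*37517^1 = 3185418402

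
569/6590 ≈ 0.0863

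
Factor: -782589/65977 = -1 * 3^1 * 17^(-1) * 3881^(-1) * 260863^1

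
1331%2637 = 1331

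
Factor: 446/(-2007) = -1*2^1*3^(-2) = -2/9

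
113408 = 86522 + 26886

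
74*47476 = 3513224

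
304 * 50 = 15200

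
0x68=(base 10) 104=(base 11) 95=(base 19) 59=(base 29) 3h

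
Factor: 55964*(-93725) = -1*2^2*5^2*17^1*23^1*163^1*823^1 = -5245225900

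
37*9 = 333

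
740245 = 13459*55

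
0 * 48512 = 0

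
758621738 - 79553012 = 679068726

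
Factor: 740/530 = 2^1*37^1*53^(-1) = 74/53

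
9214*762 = 7021068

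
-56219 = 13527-69746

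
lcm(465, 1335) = 41385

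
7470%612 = 126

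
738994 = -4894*(-151)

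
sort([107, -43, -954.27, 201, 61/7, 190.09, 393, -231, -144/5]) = [-954.27, -231, -43, -144/5, 61/7, 107, 190.09, 201, 393]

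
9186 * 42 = 385812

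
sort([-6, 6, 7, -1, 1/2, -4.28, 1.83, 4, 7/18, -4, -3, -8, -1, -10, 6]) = [-10, -8, -6, -4.28, -4, -3, -1, -1, 7/18, 1/2, 1.83, 4, 6, 6, 7]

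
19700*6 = 118200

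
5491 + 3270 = 8761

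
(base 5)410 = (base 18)5f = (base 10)105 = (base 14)77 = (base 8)151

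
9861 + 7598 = 17459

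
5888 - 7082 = -1194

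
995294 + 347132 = 1342426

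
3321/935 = 3 + 516/935 ≈ 3.55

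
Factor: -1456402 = -1*2^1*41^1*17761^1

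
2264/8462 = 1132/4231 ≈ 0.268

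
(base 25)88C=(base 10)5212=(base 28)6I4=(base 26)7IC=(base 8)12134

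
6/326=3/163 ≈ 0.0184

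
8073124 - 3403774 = 4669350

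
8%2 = 0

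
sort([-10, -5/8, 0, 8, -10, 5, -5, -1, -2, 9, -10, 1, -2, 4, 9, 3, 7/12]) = [-10, -10, -10, -5, -2, -2, -1, -5/8, 0, 7/12, 1, 3, 4, 5, 8, 9, 9]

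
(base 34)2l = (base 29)32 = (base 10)89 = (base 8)131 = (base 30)2t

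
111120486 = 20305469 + 90815017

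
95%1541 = 95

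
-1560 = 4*(-390)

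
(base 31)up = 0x3bb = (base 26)1aj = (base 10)955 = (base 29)13r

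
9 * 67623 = 608607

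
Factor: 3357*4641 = 3^3*7^1*13^1*17^1*373^1 = 15579837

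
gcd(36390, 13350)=30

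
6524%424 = 164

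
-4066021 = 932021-4998042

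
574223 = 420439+153784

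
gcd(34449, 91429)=1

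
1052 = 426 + 626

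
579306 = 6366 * 91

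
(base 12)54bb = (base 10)9359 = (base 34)839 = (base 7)36200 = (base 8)22217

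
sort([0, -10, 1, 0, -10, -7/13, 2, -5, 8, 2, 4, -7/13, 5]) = [-10, -10, -5, -7/13, -7/13, 0, 0, 1, 2, 2, 4, 5, 8]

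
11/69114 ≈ 0.000159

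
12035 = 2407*5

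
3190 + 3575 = 6765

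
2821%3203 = 2821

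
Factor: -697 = -1 * 17^1 * 41^1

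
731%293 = 145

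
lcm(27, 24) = 216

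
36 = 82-46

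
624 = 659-35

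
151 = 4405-4254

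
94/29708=47/14854 ≈ 0.00316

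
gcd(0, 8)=8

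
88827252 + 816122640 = 904949892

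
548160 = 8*68520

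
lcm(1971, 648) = 47304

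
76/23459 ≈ 0.00324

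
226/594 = 113/297 ≈ 0.380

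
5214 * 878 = 4577892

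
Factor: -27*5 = -1*3^3*5^1 = -135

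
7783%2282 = 937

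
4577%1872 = 833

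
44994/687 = 14998/229≈65.49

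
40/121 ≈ 0.331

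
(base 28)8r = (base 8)373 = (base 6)1055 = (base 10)251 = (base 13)164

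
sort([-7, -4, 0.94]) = [-7, -4, 0.94]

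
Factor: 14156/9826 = 2^1 * 17^(-3) * 3539^1 = 7078/4913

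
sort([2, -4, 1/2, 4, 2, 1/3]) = [-4, 1/3, 1/2, 2, 2, 4]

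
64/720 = 4/45 ≈ 0.0889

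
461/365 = 1+96/365 ≈ 1.26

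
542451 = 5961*91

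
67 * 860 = 57620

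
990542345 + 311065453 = 1301607798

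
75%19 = 18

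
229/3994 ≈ 0.0573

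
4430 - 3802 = 628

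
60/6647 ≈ 0.00903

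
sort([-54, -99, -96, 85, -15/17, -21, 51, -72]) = [-99, -96, -72, -54, -21, -15/17, 51, 85]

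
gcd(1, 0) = 1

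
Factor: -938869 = -1 * 938869^1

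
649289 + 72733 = 722022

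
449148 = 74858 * 6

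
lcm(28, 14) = 28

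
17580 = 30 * 586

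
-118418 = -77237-41181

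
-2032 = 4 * (-508)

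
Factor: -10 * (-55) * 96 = 2^6 * 3^1 * 5^2 * 11^1 = 52800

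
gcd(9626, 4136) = 2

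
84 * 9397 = 789348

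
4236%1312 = 300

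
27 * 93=2511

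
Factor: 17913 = 3^1 * 7^1 * 853^1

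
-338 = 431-769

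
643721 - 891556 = -247835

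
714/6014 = 357/3007 ≈ 0.119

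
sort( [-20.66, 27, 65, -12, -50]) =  [-50, -20.66, -12, 27, 65]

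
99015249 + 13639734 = 112654983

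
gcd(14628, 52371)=69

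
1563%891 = 672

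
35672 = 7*5096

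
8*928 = 7424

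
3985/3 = 1328 + 1/3 ≈ 1328.33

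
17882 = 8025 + 9857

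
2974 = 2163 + 811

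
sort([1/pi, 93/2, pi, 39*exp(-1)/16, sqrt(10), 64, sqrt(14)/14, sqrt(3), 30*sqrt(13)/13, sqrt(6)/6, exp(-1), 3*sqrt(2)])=[sqrt(14)/14, 1/pi, exp(-1), sqrt(6)/6, 39*exp(-1)/16, sqrt(3), pi, sqrt(10), 3*sqrt(2), 30*sqrt(13)/13, 93/2, 64]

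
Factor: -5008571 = -1*19^1*263609^1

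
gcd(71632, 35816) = 35816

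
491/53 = 9 + 14/53 ≈ 9.26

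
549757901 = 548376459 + 1381442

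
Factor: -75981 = -1*3^1*19^1*31^1*43^1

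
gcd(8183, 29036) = 7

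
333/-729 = -37/81 ≈ -0.457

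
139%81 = 58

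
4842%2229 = 384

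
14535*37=537795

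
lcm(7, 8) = 56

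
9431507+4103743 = 13535250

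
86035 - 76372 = 9663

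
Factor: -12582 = -1*2^1*3^3*233^1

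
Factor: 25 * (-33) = -1 * 3^1 * 5^2 * 11^1 = -825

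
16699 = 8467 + 8232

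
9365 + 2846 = 12211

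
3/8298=1/2766 ≈ 0.000362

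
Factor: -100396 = -1*2^2*19^1*1321^1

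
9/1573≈0.00572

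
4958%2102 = 754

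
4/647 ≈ 0.00618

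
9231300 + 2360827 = 11592127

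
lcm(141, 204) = 9588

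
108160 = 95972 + 12188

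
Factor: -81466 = -1*2^1*7^1*11^1*23^2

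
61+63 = 124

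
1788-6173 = -4385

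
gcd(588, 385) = 7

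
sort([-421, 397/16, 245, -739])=[-739, -421, 397/16, 245]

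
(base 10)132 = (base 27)4o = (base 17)7d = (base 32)44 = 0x84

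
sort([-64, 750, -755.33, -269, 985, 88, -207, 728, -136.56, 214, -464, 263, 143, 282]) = [-755.33, -464, -269, -207, -136.56, -64, 88, 143, 214, 263, 282, 728, 750, 985]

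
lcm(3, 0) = 0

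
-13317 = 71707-85024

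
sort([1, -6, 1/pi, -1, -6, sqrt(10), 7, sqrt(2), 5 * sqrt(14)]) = [-6, -6, -1, 1/pi, 1, sqrt(2), sqrt(10), 7, 5 * sqrt(14)]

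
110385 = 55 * 2007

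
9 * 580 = 5220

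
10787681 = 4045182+6742499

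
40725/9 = 4525 = 4525.00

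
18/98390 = 9/49195 ≈ 0.000183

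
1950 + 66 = 2016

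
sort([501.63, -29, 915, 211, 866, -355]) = [-355, -29, 211, 501.63, 866, 915]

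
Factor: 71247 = 3^1 * 11^1 * 17^1 * 127^1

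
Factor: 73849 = 73849^1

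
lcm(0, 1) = 0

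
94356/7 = 13479+3/7 ≈ 13479.43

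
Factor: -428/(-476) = 7^(-1)*17^(-1)*107^1 = 107/119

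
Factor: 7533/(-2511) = -1*3^1 = -3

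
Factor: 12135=3^1 * 5^1 * 809^1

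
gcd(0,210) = 210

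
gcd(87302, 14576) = 2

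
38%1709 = 38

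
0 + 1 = 1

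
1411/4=352 + 3/4=352.75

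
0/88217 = 0 = 0.00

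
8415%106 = 41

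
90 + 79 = 169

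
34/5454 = 17/2727 ≈ 0.00623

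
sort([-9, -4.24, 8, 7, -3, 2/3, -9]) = [-9, -9, -4.24, -3, 2/3, 7, 8]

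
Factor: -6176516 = -1 * 2^2 * 1544129^1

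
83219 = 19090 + 64129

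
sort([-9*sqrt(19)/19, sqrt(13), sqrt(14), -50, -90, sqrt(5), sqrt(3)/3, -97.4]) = [-97.4, -90, -50, -9*sqrt(19)/19, sqrt(3)/3, sqrt(5), sqrt(13), sqrt(14)]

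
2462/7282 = 1231/3641 ≈ 0.338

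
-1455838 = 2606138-4061976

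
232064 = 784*296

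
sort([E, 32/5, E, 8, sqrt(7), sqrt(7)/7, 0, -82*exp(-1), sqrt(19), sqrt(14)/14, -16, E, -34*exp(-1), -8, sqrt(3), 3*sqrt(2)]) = [-82*exp(-1), -16, -34*exp(-1), -8, 0, sqrt(14)/14, sqrt(7)/7, sqrt(3), sqrt(7), E, E, E, 3*sqrt(2), sqrt(19), 32/5, 8]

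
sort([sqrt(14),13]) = [sqrt(14),13]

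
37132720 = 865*42928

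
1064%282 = 218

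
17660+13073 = 30733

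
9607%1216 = 1095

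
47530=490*97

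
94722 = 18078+76644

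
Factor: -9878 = -1 * 2^1 * 11^1 * 449^1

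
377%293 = 84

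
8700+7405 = 16105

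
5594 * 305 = 1706170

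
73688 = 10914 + 62774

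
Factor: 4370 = 2^1*5^1*19^1*23^1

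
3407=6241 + -2834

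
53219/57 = 2801/3≈933.67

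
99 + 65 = 164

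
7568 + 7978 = 15546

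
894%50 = 44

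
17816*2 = 35632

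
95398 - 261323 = -165925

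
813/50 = 16 + 13/50 = 16.26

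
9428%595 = 503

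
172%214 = 172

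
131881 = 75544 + 56337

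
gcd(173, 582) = 1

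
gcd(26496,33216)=192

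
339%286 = 53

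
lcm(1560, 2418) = 48360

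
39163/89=440+3/89 ≈ 440.03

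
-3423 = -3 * 1141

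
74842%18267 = 1774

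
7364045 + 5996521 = 13360566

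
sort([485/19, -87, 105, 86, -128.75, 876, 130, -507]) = [-507, -128.75, -87, 485/19, 86, 105, 130, 876]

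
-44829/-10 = 4482 + 9/10 = 4482.90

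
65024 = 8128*8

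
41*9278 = 380398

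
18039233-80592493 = -62553260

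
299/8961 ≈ 0.0334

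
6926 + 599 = 7525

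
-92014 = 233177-325191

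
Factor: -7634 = -1*2^1*11^1*347^1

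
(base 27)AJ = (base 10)289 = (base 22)D3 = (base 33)8P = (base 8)441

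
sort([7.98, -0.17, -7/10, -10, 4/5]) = [-10, -7/10, -0.17, 4/5, 7.98]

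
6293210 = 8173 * 770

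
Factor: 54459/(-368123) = -1 * 3^3 * 7^(-1) * 43^(-1) * 1223^(-1) * 2017^1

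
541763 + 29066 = 570829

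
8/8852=2/2213 ≈ 0.000904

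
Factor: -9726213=-1 * 3^1 * 7^1 * 43^1 * 10771^1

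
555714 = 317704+238010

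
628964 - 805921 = -176957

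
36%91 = 36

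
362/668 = 181/334 ≈ 0.542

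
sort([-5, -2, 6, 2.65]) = [-5, -2, 2.65, 6]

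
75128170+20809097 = 95937267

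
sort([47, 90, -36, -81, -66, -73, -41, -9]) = [-81, -73, -66, -41, -36, -9, 47, 90]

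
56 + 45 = 101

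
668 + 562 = 1230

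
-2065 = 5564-7629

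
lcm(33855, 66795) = 2471415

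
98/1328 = 49/664 ≈ 0.0738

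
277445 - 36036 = 241409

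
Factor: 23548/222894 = 2^1 * 3^(-2) * 29^1 * 61^(-1) = 58/549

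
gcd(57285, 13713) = 3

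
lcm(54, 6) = 54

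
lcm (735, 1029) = 5145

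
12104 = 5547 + 6557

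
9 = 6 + 3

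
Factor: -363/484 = -1*2^(-2)*3^1 = -3/4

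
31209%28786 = 2423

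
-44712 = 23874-68586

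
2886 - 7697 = -4811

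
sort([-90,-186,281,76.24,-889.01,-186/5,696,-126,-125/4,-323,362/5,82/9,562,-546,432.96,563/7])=[-889.01,-546,-323,-186,-126,-90,-186/5,-125/4,82/9,362/5,76.24,563/7,281,432.96,562,696]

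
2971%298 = 289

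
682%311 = 60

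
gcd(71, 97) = 1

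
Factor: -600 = -1 * 2^3 * 3^1 * 5^2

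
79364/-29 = -2736 - 20/29 ≈ -2736.69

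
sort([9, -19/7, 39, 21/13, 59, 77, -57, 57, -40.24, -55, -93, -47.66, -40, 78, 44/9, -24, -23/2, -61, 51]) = [-93, -61, -57, -55, -47.66, -40.24, -40, -24, -23/2, -19/7, 21/13, 44/9, 9, 39, 51, 57, 59, 77, 78]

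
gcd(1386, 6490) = 22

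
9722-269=9453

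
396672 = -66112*(-6)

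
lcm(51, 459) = 459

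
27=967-940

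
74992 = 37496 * 2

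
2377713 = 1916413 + 461300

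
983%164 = 163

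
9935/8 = 1241 + 7/8 ≈ 1241.88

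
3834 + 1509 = 5343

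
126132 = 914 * 138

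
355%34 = 15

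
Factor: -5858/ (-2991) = 2^1 * 3^ (-1) * 29^1 * 101^1 * 997^ (-1)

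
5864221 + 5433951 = 11298172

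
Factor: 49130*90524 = 2^3*5^1*7^1*17^3*53^1*61^1 = 4447444120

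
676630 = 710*953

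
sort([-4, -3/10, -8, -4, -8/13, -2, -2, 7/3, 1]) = [-8, -4, -4, -2, -2, -8/13, -3/10, 1, 7/3]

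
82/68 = 1 + 7/34 ≈ 1.21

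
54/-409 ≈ -0.132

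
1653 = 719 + 934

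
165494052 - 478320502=-312826450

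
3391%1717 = 1674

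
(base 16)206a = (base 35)6r3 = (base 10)8298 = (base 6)102230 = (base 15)26d3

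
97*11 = 1067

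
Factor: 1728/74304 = 43^ (-1) = 1/43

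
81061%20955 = 18196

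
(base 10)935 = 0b1110100111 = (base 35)qp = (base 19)2b4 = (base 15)425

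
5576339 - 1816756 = 3759583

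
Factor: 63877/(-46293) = -1*3^(-1)*11^1*13^(-1)*1187^(-1)*5807^1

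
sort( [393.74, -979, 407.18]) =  [-979, 393.74, 407.18]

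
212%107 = 105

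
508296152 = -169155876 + 677452028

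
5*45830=229150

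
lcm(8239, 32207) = 354277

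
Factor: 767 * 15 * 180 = 2^2 * 3^3 * 5^2 * 13^1 * 59^1 = 2070900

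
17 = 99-82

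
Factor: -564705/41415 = -1 * 3^2 * 11^(-1) * 47^1 * 89^1 * 251^(-1) = -37647/2761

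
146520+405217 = 551737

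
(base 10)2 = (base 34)2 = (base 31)2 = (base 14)2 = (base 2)10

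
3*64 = 192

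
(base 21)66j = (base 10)2791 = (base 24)4k7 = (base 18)8b1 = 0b101011100111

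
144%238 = 144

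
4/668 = 1/167 ≈ 0.00599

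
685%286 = 113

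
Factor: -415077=-1 * 3^1 * 13^1 * 29^1 * 367^1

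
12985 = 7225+5760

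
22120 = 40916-18796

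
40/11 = 3 + 7/11 ≈ 3.64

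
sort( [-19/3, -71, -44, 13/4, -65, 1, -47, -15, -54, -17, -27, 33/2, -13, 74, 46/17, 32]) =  [-71, -65, -54, -47, -44, -27, -17, -15, -13, -19/3, 1, 46/17, 13/4, 33/2, 32, 74]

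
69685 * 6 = 418110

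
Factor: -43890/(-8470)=3^1 * 11^(-1) * 19^1=57/11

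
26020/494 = 13010/247 ≈ 52.67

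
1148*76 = 87248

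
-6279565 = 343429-6622994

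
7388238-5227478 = 2160760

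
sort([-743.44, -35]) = [-743.44, -35]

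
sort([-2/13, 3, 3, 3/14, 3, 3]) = [-2/13, 3/14, 3, 3, 3, 3]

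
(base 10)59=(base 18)35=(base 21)2h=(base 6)135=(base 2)111011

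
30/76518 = 5/12753 ≈ 0.000392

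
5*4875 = 24375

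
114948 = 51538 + 63410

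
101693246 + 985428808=1087122054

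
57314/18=28657/9 ≈ 3184.11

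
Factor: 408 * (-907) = -1 * 2^3 * 3^1 * 17^1 * 907^1 = -370056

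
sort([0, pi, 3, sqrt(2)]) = [0, sqrt(2), 3, pi]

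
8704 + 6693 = 15397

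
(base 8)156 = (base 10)110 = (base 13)86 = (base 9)132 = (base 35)35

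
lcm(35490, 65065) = 390390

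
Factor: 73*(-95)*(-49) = 5^1*7^2*19^1*73^1 = 339815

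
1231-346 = 885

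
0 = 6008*0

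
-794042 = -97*8186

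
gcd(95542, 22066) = 2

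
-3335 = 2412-5747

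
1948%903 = 142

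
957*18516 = 17719812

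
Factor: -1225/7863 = -1 * 3^(-1) * 5^2 * 7^2 * 2621^(-1)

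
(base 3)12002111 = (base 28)4kg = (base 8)7200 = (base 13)18c7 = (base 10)3712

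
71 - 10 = 61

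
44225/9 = 4913 + 8/9≈4913.89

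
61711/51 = 1210+1/51 ≈ 1210.02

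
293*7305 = 2140365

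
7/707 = 1/101≈0.00990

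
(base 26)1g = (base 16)2a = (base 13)33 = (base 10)42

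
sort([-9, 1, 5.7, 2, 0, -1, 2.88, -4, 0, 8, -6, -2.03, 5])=[-9, -6, -4, -2.03, -1, 0, 0, 1, 2, 2.88, 5, 5.7, 8]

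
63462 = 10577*6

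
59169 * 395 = 23371755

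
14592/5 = 2918 + 2/5 = 2918.40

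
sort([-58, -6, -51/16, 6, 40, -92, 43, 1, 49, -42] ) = [-92, -58, -42, -6, -51/16, 1, 6, 40, 43, 49] 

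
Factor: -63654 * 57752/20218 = -1 * 2^3 * 3^1 * 11^(-1) * 103^2 * 919^(-1) * 7219^1 = -1838072904/10109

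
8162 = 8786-624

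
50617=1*50617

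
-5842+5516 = -326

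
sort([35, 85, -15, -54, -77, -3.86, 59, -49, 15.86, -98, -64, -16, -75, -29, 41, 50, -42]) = [-98, -77, -75, -64, -54, -49, -42, -29, -16, -15, -3.86, 15.86, 35, 41, 50, 59, 85]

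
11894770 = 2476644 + 9418126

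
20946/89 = 235+31/89 ≈ 235.35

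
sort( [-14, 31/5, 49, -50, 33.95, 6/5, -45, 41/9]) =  [-50, -45, -14, 6/5, 41/9, 31/5, 33.95, 49]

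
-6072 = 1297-7369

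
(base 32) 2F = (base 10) 79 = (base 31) 2H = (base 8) 117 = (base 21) 3G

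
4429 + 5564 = 9993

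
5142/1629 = 3 + 85/543 ≈ 3.16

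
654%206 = 36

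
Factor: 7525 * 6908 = 2^2 * 5^2 * 7^1 * 11^1 * 43^1 * 157^1 = 51982700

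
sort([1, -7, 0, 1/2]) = [-7, 0, 1/2, 1]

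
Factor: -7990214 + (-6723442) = -1*2^3*3^1*59^1*10391^1 = -14713656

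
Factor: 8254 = 2^1 * 4127^1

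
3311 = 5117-1806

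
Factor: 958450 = 2^1*5^2*29^1*661^1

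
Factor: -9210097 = -1*13^1*23^1*30803^1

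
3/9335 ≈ 0.000321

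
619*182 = 112658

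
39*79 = 3081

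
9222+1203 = 10425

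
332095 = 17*19535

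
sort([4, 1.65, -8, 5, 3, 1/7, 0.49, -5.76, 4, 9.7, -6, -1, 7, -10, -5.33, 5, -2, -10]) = [-10, -10, -8, -6, -5.76, -5.33, -2, -1, 1/7, 0.49, 1.65, 3, 4, 4, 5, 5, 7, 9.7]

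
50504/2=25252=25252.00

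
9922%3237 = 211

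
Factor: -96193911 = -1*3^1*11^2*264997^1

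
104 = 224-120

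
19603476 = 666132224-646528748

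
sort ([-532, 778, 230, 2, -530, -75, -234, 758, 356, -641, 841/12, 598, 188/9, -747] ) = [-747, -641, -532, -530, -234, -75, 2, 188/9, 841/12, 230, 356, 598, 758, 778] 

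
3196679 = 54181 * 59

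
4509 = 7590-3081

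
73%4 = 1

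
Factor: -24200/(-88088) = 5^2*7^(-1)*13^(-1) = 25/91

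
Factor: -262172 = -1*2^2*65543^1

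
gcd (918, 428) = 2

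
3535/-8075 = -707/1615≈-0.438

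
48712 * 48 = 2338176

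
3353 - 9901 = -6548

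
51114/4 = 12778 + 1/2 = 12778.50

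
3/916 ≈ 0.00328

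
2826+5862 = 8688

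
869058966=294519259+574539707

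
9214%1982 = 1286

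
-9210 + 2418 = -6792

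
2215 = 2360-145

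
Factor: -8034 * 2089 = -1 * 2^1 * 3^1 * 13^1 * 103^1 * 2089^1 = -16783026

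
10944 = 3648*3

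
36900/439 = 84 + 24/439 ≈ 84.05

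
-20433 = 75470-95903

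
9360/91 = 102+6/7 ≈ 102.86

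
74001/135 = 24667/45 ≈ 548.16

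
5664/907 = 6 + 222/907 ≈ 6.24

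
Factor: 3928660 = 2^2 * 5^1 * 37^1 * 5309^1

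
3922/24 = 1961/12 ≈ 163.42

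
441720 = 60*7362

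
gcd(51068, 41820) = 68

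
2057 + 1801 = 3858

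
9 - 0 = 9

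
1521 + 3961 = 5482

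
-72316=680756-753072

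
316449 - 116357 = 200092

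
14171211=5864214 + 8306997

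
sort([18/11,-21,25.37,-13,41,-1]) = [-21,-13,-1,18/11,25.37,41]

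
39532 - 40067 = -535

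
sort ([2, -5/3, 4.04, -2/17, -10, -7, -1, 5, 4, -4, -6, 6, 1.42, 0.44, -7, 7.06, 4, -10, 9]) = [-10, -10, -7, -7, -6, -4, -5/3, -1, -2/17, 0.44, 1.42, 2, 4, 4, 4.04, 5, 6, 7.06, 9]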